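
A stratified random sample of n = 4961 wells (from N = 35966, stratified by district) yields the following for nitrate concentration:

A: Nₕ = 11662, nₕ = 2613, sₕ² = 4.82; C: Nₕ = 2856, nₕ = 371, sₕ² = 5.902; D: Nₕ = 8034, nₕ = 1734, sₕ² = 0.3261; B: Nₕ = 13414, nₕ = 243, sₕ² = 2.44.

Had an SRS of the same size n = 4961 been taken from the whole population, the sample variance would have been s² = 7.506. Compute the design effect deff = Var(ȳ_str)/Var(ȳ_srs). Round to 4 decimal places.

1.2394

Var(ȳ_str) = Σ Wₕ²(1−fₕ)sₕ²/nₕ with Wₕ = Nₕ/35966:
  A: (11662/35966)²·(1−2613/11662)·4.82/2613 = 1.504863 × 10^-4
  C: (2856/35966)²·(1−371/2856)·5.902/371 = 8.7282185 × 10^-5
  D: (8034/35966)²·(1−1734/8034)·0.3261/1734 = 7.3585086 × 10^-6
  B: (13414/35966)²·(1−243/13414)·2.44/243 = 0.0013714385
  → Var(ȳ_str) = 0.0016165655.
Var(ȳ_srs) = (1 − 4961/35966)·7.506/4961 = 0.0013043043.
deff = 0.0016165655 / 0.0013043043 = 1.2394.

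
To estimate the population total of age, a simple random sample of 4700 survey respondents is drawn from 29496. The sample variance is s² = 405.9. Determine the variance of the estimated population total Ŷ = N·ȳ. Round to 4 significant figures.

6.316 × 10^7

Var(Ŷ) = N²·Var(ȳ) = N²·(1 − n/N)·s²/n.
f = 4700/29496 = 0.15934364; Var(ȳ) = 0.84065636·405.9/4700 = 0.072600514.
Var(Ŷ) = 29496² · 0.072600514 = 6.3163465 × 10^7.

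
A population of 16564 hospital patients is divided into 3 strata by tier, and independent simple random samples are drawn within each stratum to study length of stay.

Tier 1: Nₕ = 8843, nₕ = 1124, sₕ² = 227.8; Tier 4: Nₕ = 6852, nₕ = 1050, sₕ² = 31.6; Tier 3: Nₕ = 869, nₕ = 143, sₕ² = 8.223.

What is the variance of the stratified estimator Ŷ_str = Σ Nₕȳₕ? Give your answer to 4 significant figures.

1.507 × 10^7

Var(Ŷ_str) = Σₕ Nₕ²(1 − fₕ)sₕ²/nₕ.
Tier 1: 8843²·(1 − 1124/8843)·227.8/1124 = 1.383401 × 10^7.
Tier 4: 6852²·(1 − 1050/6852)·31.6/1050 = 1.1964453 × 10^6.
Tier 3: 869²·(1 − 143/869)·8.223/143 = 36278.611.
Sum = 1.5066734 × 10^7.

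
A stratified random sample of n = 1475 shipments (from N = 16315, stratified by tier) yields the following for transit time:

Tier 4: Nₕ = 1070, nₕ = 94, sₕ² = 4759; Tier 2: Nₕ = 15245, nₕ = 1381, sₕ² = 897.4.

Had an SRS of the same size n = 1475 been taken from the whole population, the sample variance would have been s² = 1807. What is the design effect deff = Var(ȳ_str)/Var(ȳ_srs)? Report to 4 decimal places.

Var(ȳ_str) = Σ Wₕ²(1−fₕ)sₕ²/nₕ with Wₕ = Nₕ/16315:
  Tier 4: (1070/16315)²·(1−94/1070)·4759/94 = 0.19863112
  Tier 2: (15245/16315)²·(1−1381/15245)·897.4/1381 = 0.51598159
  → Var(ȳ_str) = 0.71461271.
Var(ȳ_srs) = (1 − 1475/16315)·1807/1475 = 1.1143278.
deff = 0.71461271 / 1.1143278 = 0.6413.

0.6413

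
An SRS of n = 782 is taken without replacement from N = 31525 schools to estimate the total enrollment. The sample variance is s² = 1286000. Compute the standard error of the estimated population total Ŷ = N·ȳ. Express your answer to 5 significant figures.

1.2625 × 10^6

Var(Ŷ) = N²·Var(ȳ) = N²·(1 − n/N)·s²/n.
f = 782/31525 = 0.02480571; Var(ȳ) = 0.97519429·1286000/782 = 1603.7083.
Var(Ŷ) = 31525² · 1603.7083 = 1.5938064 × 10^12.
SE(Ŷ) = √(1.5938064 × 10^12) = 1.2625 × 10^6.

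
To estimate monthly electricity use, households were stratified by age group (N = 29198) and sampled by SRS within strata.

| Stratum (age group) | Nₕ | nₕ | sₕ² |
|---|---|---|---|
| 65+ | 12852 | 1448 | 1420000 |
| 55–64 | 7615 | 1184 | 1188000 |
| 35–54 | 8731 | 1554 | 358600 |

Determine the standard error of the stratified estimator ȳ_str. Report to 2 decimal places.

Var(ȳ_str) = Σₕ Wₕ²(1 − fₕ)sₕ²/nₕ with Wₕ = Nₕ/N, N = 29198.
65+: Wₕ = 0.44016713; term = 0.44016713²·(1 − 0.11266729)·1420000/1448 = 168.59376.
55–64: Wₕ = 0.26080553; term = 0.26080553²·(1 − 0.15548260)·1188000/1184 = 57.63774.
35–54: Wₕ = 0.29902733; term = 0.29902733²·(1 − 0.17798648)·358600/1554 = 16.961334.
Sum = 243.19283.
SE = √(243.19283) = 15.59.

15.59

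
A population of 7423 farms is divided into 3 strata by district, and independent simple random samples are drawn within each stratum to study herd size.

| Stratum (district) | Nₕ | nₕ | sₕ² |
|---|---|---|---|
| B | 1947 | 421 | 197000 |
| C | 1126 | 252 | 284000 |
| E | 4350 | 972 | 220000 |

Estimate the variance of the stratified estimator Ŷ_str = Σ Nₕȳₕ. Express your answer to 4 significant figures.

Var(Ŷ_str) = Σₕ Nₕ²(1 − fₕ)sₕ²/nₕ.
B: 1947²·(1 − 421/1947)·197000/421 = 1.3902875 × 10^9.
C: 1126²·(1 − 252/1126)·284000/252 = 1.1090921 × 10^9.
E: 4350²·(1 − 972/4350)·220000/972 = 3.3258704 × 10^9.
Sum = 5.82525 × 10^9.

5.825 × 10^9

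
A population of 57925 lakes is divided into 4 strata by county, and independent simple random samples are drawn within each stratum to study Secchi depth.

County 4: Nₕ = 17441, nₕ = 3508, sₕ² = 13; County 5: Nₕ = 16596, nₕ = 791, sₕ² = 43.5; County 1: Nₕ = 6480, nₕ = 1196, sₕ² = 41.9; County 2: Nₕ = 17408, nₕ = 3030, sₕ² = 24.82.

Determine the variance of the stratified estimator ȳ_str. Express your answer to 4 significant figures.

Var(ȳ_str) = Σₕ Wₕ²(1 − fₕ)sₕ²/nₕ with Wₕ = Nₕ/N, N = 57925.
County 4: Wₕ = 0.30109625; term = 0.30109625²·(1 − 0.20113526)·13/3508 = 2.6839085 × 10^-4.
County 5: Wₕ = 0.28650842; term = 0.28650842²·(1 − 0.04766209)·43.5/791 = 0.0042991106.
County 1: Wₕ = 0.11186880; term = 0.11186880²·(1 − 0.18456790)·41.9/1196 = 3.5751031 × 10^-4.
County 2: Wₕ = 0.30052654; term = 0.30052654²·(1 − 0.17405790)·24.82/3030 = 6.1104673 × 10^-4.
Sum = 0.0055360585.

0.005536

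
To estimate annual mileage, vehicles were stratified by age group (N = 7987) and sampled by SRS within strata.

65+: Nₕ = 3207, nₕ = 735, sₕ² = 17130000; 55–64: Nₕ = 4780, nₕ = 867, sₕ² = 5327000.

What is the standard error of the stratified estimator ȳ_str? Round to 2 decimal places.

Var(ȳ_str) = Σₕ Wₕ²(1 − fₕ)sₕ²/nₕ with Wₕ = Nₕ/N, N = 7987.
65+: Wₕ = 0.40152748; term = 0.40152748²·(1 − 0.22918616)·17130000/735 = 2896.3436.
55–64: Wₕ = 0.59847252; term = 0.59847252²·(1 − 0.18138075)·5327000/867 = 1801.4988.
Sum = 4697.8424.
SE = √(4697.8424) = 68.54.

68.54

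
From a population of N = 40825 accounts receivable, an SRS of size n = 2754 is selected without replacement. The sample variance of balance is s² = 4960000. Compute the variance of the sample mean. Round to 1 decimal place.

Under SRS without replacement, Var(ȳ) = (1 − f)·s²/n with f = n/N = 2754/40825 = 0.06745867.
Var(ȳ) = (1 − 0.06745867)·4960000/2754 = 0.93254133·1801.0167 = 1679.5225.

1679.5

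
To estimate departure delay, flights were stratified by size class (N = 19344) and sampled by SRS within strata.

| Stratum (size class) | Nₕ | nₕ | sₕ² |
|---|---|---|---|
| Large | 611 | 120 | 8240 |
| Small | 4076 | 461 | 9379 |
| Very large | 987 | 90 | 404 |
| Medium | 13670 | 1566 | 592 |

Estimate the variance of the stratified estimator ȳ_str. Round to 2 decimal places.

1.03

Var(ȳ_str) = Σₕ Wₕ²(1 − fₕ)sₕ²/nₕ with Wₕ = Nₕ/N, N = 19344.
Large: Wₕ = 0.03158602; term = 0.03158602²·(1 − 0.19639935)·8240/120 = 0.05505238.
Small: Wₕ = 0.21071133; term = 0.21071133²·(1 − 0.11310108)·9379/461 = 0.80113466.
Very large: Wₕ = 0.05102357; term = 0.05102357²·(1 − 0.09118541)·404/90 = 0.010620767.
Medium: Wₕ = 0.70667907; term = 0.70667907²·(1 − 0.11455743)·592/1566 = 0.16716094.
Sum = 1.0339687.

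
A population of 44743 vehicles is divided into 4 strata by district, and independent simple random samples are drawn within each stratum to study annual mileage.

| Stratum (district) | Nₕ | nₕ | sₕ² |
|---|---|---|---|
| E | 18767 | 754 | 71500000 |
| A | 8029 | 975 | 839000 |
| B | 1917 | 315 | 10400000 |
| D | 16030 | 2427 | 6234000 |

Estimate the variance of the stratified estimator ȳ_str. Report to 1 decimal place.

Var(ȳ_str) = Σₕ Wₕ²(1 − fₕ)sₕ²/nₕ with Wₕ = Nₕ/N, N = 44743.
E: Wₕ = 0.41943991; term = 0.41943991²·(1 − 0.04017691)·71500000/754 = 16012.731.
A: Wₕ = 0.17944706; term = 0.17944706²·(1 − 0.12143480)·839000/975 = 24.344679.
B: Wₕ = 0.04284469; term = 0.04284469²·(1 − 0.16431925)·10400000/315 = 50.647406.
D: Wₕ = 0.35826833; term = 0.35826833²·(1 − 0.15140362)·6234000/2427 = 279.77895.
Sum = 16367.502.

16367.5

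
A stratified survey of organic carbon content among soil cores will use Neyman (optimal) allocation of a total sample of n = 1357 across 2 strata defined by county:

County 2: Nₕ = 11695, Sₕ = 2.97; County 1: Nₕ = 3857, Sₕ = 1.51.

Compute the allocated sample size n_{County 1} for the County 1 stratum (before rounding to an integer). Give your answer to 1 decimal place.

194.9

Neyman allocation: nₕ = n·NₕSₕ / Σⱼ NⱼSⱼ.
Σ NⱼSⱼ = 11695·2.97 + 3857·1.51 = 40558.22.
n_{County 1} = 1357·3857·1.51 / 40558.22 = 194.9.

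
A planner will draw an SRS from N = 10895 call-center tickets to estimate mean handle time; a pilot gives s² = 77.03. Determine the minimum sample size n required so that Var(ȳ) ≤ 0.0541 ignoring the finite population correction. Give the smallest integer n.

Without fpc, n₀ = s²/D = 77.03/0.0541 = 1423.8447.
Rounding up, n = 1424.

1424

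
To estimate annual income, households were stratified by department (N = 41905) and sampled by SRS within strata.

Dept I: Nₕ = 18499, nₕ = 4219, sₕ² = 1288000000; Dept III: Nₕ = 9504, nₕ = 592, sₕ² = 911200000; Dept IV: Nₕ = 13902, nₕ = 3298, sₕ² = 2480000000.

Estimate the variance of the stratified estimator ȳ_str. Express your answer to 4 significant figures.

Var(ȳ_str) = Σₕ Wₕ²(1 − fₕ)sₕ²/nₕ with Wₕ = Nₕ/N, N = 41905.
Dept I: Wₕ = 0.44145090; term = 0.44145090²·(1 − 0.22806638)·1288000000/4219 = 45925.205.
Dept III: Wₕ = 0.22679871; term = 0.22679871²·(1 − 0.06228956)·911200000/592 = 74240.676.
Dept IV: Wₕ = 0.33175039; term = 0.33175039²·(1 − 0.23723205)·2480000000/3298 = 63127.173.
Sum = 183293.05.

183300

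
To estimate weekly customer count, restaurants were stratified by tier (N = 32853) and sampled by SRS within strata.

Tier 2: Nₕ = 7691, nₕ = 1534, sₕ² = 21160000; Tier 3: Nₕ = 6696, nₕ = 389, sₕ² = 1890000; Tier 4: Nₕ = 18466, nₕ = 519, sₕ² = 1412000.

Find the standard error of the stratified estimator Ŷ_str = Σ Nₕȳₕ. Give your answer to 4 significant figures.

1.327 × 10^6

Var(Ŷ_str) = Σₕ Nₕ²(1 − fₕ)sₕ²/nₕ.
Tier 2: 7691²·(1 − 1534/7691)·21160000/1534 = 6.5319412 × 10^11.
Tier 3: 6696²·(1 − 389/6696)·1890000/389 = 2.051873 × 10^11.
Tier 4: 18466²·(1 − 519/18466)·1412000/519 = 9.0163764 × 10^11.
Sum = 1.7600191 × 10^12.
SE = √(1.7600191 × 10^12) = 1.327 × 10^6.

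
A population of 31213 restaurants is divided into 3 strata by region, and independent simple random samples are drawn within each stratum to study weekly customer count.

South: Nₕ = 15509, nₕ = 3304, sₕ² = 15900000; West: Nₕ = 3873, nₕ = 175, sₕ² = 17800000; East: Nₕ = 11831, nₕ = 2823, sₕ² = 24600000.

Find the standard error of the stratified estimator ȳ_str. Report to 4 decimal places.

58.1681

Var(ȳ_str) = Σₕ Wₕ²(1 − fₕ)sₕ²/nₕ with Wₕ = Nₕ/N, N = 31213.
South: Wₕ = 0.49687630; term = 0.49687630²·(1 − 0.21303759)·15900000/3304 = 934.99145.
West: Wₕ = 0.12408291; term = 0.12408291²·(1 − 0.04518461)·17800000/175 = 1495.2897.
East: Wₕ = 0.37904078; term = 0.37904078²·(1 − 0.23861043)·24600000/2823 = 953.24171.
Sum = 3383.5229.
SE = √(3383.5229) = 58.1681.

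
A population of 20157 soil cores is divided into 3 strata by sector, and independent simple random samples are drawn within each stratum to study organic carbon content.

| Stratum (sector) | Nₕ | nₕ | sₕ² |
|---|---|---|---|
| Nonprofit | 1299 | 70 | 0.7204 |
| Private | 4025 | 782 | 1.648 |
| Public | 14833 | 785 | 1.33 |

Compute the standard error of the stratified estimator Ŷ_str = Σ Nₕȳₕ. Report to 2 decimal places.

Var(Ŷ_str) = Σₕ Nₕ²(1 − fₕ)sₕ²/nₕ.
Nonprofit: 1299²·(1 − 70/1299)·0.7204/70 = 16429.967.
Private: 4025²·(1 − 782/4025)·1.648/782 = 27508.271.
Public: 14833²·(1 − 785/14833)·1.33/785 = 353041.27.
Sum = 396979.51.
SE = √(396979.51) = 630.06.

630.06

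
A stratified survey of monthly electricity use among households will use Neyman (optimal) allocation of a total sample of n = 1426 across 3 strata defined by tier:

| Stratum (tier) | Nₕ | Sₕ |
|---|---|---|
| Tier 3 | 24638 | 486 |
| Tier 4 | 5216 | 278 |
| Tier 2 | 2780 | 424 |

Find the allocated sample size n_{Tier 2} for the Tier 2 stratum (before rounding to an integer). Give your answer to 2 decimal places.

115.10

Neyman allocation: nₕ = n·NₕSₕ / Σⱼ NⱼSⱼ.
Σ NⱼSⱼ = 24638·486 + 5216·278 + 2780·424 = 1.4602836 × 10^7.
n_{Tier 2} = 1426·2780·424 / (1.4602836 × 10^7) = 115.10.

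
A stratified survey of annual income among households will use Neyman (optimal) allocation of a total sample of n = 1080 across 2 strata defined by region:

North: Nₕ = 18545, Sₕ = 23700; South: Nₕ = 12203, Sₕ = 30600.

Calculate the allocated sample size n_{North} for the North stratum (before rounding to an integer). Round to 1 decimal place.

583.9

Neyman allocation: nₕ = n·NₕSₕ / Σⱼ NⱼSⱼ.
Σ NⱼSⱼ = 18545·23700 + 12203·30600 = 8.129283 × 10^8.
n_{North} = 1080·18545·23700 / (8.129283 × 10^8) = 583.9.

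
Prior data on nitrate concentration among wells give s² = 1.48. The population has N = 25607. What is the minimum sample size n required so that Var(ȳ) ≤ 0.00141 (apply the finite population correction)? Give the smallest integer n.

1009

Without fpc, n₀ = s²/D = 1.48/0.00141 = 1049.6454.
With fpc, (1 − n/N)·s²/n ≤ D requires n ≥ n₀/(1 + n₀/N) = 1049.6454/(1 + 1049.6454/25607) = 1008.3140.
Rounding up, n = 1009.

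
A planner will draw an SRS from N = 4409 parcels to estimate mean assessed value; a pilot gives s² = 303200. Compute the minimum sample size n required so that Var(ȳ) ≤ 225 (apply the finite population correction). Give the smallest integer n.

1033

Without fpc, n₀ = s²/D = 303200/225 = 1347.5556.
With fpc, (1 − n/N)·s²/n ≤ D requires n ≥ n₀/(1 + n₀/N) = 1347.5556/(1 + 1347.5556/4409) = 1032.1055.
Rounding up, n = 1033.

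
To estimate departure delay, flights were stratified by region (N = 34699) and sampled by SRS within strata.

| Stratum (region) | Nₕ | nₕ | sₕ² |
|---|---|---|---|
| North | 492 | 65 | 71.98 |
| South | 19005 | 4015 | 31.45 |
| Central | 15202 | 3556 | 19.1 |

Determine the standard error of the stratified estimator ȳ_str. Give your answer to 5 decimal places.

Var(ȳ_str) = Σₕ Wₕ²(1 − fₕ)sₕ²/nₕ with Wₕ = Nₕ/N, N = 34699.
North: Wₕ = 0.01417908; term = 0.01417908²·(1 − 0.13211382)·71.98/65 = 1.9322243 × 10^-4.
South: Wₕ = 0.54771031; term = 0.54771031²·(1 − 0.21126019)·31.45/4015 = 0.0018534065.
Central: Wₕ = 0.43811061; term = 0.43811061²·(1 − 0.23391659)·19.1/3556 = 7.8979651 × 10^-4.
Sum = 0.0028364254.
SE = √(0.0028364254) = 0.05326.

0.05326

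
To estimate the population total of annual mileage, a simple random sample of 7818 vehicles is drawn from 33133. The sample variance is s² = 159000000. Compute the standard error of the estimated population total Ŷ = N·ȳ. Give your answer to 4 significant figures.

Var(Ŷ) = N²·Var(ȳ) = N²·(1 − n/N)·s²/n.
f = 7818/33133 = 0.23595811; Var(ȳ) = 0.76404189·159000000/7818 = 15538.841.
Var(Ŷ) = 33133² · 15538.841 = 1.7058473 × 10^13.
SE(Ŷ) = √(1.7058473 × 10^13) = 4.130 × 10^6.

4.130 × 10^6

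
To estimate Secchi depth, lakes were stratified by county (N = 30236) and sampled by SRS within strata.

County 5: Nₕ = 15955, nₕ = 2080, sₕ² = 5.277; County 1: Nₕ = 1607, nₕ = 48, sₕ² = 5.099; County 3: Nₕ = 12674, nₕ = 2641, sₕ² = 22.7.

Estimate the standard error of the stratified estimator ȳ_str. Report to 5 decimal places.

Var(ȳ_str) = Σₕ Wₕ²(1 − fₕ)sₕ²/nₕ with Wₕ = Nₕ/N, N = 30236.
County 5: Wₕ = 0.52768223; term = 0.52768223²·(1 − 0.13036666)·5.277/2080 = 6.1433447 × 10^-4.
County 1: Wₕ = 0.05314856; term = 0.05314856²·(1 − 0.02986932)·5.099/48 = 2.9110998 × 10^-4.
County 3: Wₕ = 0.41916920; term = 0.41916920²·(1 − 0.20837936)·22.7/2641 = 0.0011955102.
Sum = 0.0021009547.
SE = √(0.0021009547) = 0.04584.

0.04584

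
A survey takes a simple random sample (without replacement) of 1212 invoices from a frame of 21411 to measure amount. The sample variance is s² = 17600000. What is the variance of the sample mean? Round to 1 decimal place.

Under SRS without replacement, Var(ȳ) = (1 − f)·s²/n with f = n/N = 1212/21411 = 0.05660642.
Var(ȳ) = (1 − 0.05660642)·17600000/1212 = 0.94339358·14521.452 = 13699.445.

13699.4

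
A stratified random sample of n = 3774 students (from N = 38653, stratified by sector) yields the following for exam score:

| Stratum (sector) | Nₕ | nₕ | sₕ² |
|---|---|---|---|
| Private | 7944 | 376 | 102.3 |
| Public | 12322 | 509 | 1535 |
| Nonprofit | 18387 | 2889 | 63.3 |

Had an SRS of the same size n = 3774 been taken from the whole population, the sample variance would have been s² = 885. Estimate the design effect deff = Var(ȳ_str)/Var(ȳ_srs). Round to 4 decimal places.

1.4600

Var(ȳ_str) = Σ Wₕ²(1−fₕ)sₕ²/nₕ with Wₕ = Nₕ/38653:
  Private: (7944/38653)²·(1−376/7944)·102.3/376 = 0.010948175
  Public: (12322/38653)²·(1−509/12322)·1535/509 = 0.29380934
  Nonprofit: (18387/38653)²·(1−2889/18387)·63.3/2889 = 0.0041790377
  → Var(ȳ_str) = 0.30893655.
Var(ȳ_srs) = (1 − 3774/38653)·885/3774 = 0.21160318.
deff = 0.30893655 / 0.21160318 = 1.4600.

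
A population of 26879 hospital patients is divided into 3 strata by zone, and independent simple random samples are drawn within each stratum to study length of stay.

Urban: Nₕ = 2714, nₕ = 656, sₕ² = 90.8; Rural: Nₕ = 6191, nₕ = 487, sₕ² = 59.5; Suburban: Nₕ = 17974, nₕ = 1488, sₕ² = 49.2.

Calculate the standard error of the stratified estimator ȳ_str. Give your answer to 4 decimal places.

0.1435

Var(ȳ_str) = Σₕ Wₕ²(1 − fₕ)sₕ²/nₕ with Wₕ = Nₕ/N, N = 26879.
Urban: Wₕ = 0.10097102; term = 0.10097102²·(1 − 0.24170965)·90.8/656 = 0.0010700671.
Rural: Wₕ = 0.23032851; term = 0.23032851²·(1 − 0.07866257)·59.5/487 = 0.0059717568.
Suburban: Wₕ = 0.66870047; term = 0.66870047²·(1 − 0.08278625)·49.2/1488 = 0.013561133.
Sum = 0.020602957.
SE = √(0.020602957) = 0.1435.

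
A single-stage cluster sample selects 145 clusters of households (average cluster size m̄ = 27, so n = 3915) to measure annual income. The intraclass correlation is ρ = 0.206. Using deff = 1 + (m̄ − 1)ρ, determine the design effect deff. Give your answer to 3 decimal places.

6.356

deff = 1 + (27 − 1)·0.206 = 1 + 5.356 = 6.356.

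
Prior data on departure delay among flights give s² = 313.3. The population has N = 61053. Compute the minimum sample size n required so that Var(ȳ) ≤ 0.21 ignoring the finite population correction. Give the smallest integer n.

1492

Without fpc, n₀ = s²/D = 313.3/0.21 = 1491.9048.
Rounding up, n = 1492.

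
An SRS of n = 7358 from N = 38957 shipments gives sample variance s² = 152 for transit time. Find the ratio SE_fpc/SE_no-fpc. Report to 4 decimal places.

f = n/N = 7358/38957 = 0.18887491.
SE_no-fpc = √(s²/n) = 0.14372817; SE_fpc = √((1−f)s²/n) = 0.12944516.
Ratio = √(1−f) = 0.90062483.

0.9006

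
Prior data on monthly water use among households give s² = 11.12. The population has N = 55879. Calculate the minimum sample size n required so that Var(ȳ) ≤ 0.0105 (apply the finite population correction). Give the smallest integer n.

1040

Without fpc, n₀ = s²/D = 11.12/0.0105 = 1059.0476.
With fpc, (1 − n/N)·s²/n ≤ D requires n ≥ n₀/(1 + n₀/N) = 1059.0476/(1 + 1059.0476/55879) = 1039.3493.
Rounding up, n = 1040.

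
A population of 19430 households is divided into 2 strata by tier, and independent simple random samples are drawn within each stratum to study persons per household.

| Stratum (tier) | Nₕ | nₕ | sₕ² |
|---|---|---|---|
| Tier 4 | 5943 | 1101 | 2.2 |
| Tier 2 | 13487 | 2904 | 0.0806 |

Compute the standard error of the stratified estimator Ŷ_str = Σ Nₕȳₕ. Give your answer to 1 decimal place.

Var(Ŷ_str) = Σₕ Nₕ²(1 − fₕ)sₕ²/nₕ.
Tier 4: 5943²·(1 − 1101/5943)·2.2/1101 = 57499.74.
Tier 2: 13487²·(1 − 2904/13487)·0.0806/2904 = 3961.5267.
Sum = 61461.267.
SE = √(61461.267) = 247.9.

247.9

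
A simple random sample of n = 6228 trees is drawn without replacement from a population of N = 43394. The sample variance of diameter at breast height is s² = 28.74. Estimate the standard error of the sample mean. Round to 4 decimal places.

Under SRS without replacement, Var(ȳ) = (1 − f)·s²/n with f = n/N = 6228/43394 = 0.14352215.
Var(ȳ) = (1 − 0.14352215)·28.74/6228 = 0.85647785·0.0046146435 = 0.00395234.
SE(ȳ) = √(0.00395234) = 0.0629.

0.0629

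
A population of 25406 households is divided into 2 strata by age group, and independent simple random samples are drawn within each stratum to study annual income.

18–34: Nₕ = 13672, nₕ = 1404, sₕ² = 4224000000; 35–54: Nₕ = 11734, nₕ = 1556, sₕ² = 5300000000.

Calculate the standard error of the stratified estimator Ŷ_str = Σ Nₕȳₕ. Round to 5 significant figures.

3.0190 × 10^7

Var(Ŷ_str) = Σₕ Nₕ²(1 − fₕ)sₕ²/nₕ.
18–34: 13672²·(1 − 1404/13672)·4224000000/1404 = 5.0461786 × 10^14.
35–54: 11734²·(1 − 1556/11734)·5300000000/1556 = 4.0679425 × 10^14.
Sum = 9.1141211 × 10^14.
SE = √(9.1141211 × 10^14) = 3.0190 × 10^7.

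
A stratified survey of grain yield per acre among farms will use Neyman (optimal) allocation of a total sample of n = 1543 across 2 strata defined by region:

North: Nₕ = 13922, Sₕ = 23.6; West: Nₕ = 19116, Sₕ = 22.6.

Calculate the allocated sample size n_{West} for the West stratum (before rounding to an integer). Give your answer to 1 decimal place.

Neyman allocation: nₕ = n·NₕSₕ / Σⱼ NⱼSⱼ.
Σ NⱼSⱼ = 13922·23.6 + 19116·22.6 = 760580.8.
n_{West} = 1543·19116·22.6 / 760580.8 = 876.4.

876.4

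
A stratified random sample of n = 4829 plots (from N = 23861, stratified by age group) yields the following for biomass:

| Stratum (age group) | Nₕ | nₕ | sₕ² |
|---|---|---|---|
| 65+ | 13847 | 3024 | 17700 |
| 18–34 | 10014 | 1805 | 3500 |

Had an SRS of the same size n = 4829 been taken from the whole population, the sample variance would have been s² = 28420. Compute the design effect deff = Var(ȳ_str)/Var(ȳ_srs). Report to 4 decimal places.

Var(ȳ_str) = Σ Wₕ²(1−fₕ)sₕ²/nₕ with Wₕ = Nₕ/23861:
  65+: (13847/23861)²·(1−3024/13847)·17700/3024 = 1.5406981
  18–34: (10014/23861)²·(1−1805/10014)·3500/1805 = 0.27996994
  → Var(ȳ_str) = 1.820668.
Var(ȳ_srs) = (1 − 4829/23861)·28420/4829 = 4.6942115.
deff = 1.820668 / 4.6942115 = 0.3879.

0.3879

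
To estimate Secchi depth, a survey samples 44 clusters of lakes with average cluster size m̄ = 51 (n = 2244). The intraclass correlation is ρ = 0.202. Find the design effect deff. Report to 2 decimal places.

deff = 1 + (51 − 1)·0.202 = 1 + 10.1 = 11.1.

11.10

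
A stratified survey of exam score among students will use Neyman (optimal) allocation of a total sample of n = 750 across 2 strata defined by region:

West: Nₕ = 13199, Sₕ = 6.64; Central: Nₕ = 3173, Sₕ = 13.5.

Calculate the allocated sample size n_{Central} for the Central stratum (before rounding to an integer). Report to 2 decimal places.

Neyman allocation: nₕ = n·NₕSₕ / Σⱼ NⱼSⱼ.
Σ NⱼSⱼ = 13199·6.64 + 3173·13.5 = 130476.86.
n_{Central} = 750·3173·13.5 / 130476.86 = 246.22.

246.22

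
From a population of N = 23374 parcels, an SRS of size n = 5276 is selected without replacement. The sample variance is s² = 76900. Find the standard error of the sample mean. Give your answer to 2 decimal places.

3.36

Under SRS without replacement, Var(ȳ) = (1 − f)·s²/n with f = n/N = 5276/23374 = 0.22572089.
Var(ȳ) = (1 − 0.22572089)·76900/5276 = 0.77427911·14.575436 = 11.285456.
SE(ȳ) = √(11.285456) = 3.36.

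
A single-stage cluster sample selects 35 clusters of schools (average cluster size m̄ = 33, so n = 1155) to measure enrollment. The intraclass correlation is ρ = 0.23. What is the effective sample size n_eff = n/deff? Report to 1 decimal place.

deff = 1 + (33 − 1)·0.23 = 1 + 7.36 = 8.36.
n_eff = 1155 / 8.36 = 138.2.

138.2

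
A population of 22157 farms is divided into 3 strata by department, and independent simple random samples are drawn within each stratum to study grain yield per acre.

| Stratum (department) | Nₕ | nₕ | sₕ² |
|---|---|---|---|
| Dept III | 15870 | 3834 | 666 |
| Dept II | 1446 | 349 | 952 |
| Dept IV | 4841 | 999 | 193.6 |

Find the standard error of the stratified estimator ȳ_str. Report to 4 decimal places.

0.2894

Var(ȳ_str) = Σₕ Wₕ²(1 − fₕ)sₕ²/nₕ with Wₕ = Nₕ/N, N = 22157.
Dept III: Wₕ = 0.71625220; term = 0.71625220²·(1 − 0.24158790)·666/3834 = 0.067586399.
Dept II: Wₕ = 0.06526154; term = 0.06526154²·(1 − 0.24135546)·952/349 = 0.0088138271.
Dept IV: Wₕ = 0.21848626; term = 0.21848626²·(1 − 0.20636232)·193.6/999 = 0.0073419326.
Sum = 0.083742159.
SE = √(0.083742159) = 0.2894.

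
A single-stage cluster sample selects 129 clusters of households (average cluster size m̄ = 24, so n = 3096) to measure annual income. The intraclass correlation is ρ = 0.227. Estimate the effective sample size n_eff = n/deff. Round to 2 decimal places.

497.67

deff = 1 + (24 − 1)·0.227 = 1 + 5.221 = 6.221.
n_eff = 3096 / 6.221 = 497.67.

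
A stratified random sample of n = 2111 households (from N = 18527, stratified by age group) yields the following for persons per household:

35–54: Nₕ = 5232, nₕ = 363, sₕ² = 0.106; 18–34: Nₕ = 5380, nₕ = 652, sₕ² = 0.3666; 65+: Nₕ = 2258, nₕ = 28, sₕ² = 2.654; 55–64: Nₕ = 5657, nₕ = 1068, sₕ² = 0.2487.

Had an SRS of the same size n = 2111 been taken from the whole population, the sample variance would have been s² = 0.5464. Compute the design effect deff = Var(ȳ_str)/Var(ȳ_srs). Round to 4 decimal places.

6.4158

Var(ȳ_str) = Σ Wₕ²(1−fₕ)sₕ²/nₕ with Wₕ = Nₕ/18527:
  35–54: (5232/18527)²·(1−363/5232)·0.106/363 = 2.1671878 × 10^-5
  18–34: (5380/18527)²·(1−652/5380)·0.3666/652 = 4.1667208 × 10^-5
  65+: (2258/18527)²·(1−28/2258)·2.654/28 = 0.0013904696
  55–64: (5657/18527)²·(1−1068/5657)·0.2487/1068 = 1.761159 × 10^-5
  → Var(ȳ_str) = 0.0014714203.
Var(ȳ_srs) = (1 − 2111/18527)·0.5464/2111 = 2.2934258 × 10^-4.
deff = 0.0014714203 / (2.2934258 × 10^-4) = 6.4158.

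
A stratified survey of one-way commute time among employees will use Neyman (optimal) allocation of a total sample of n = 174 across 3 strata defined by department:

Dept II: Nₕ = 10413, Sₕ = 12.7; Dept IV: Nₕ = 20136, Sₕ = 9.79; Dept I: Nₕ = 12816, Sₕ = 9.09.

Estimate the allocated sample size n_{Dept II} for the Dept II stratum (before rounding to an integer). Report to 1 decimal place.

Neyman allocation: nₕ = n·NₕSₕ / Σⱼ NⱼSⱼ.
Σ NⱼSⱼ = 10413·12.7 + 20136·9.79 + 12816·9.09 = 445873.98.
n_{Dept II} = 174·10413·12.7 / 445873.98 = 51.6.

51.6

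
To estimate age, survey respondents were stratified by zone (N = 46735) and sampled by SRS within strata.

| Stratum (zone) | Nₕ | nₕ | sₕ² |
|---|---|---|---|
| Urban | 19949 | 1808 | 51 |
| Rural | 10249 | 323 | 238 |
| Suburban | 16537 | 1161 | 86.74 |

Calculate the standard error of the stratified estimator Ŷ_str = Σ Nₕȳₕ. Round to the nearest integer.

10206

Var(Ŷ_str) = Σₕ Nₕ²(1 − fₕ)sₕ²/nₕ.
Urban: 19949²·(1 − 1808/19949)·51/1808 = 1.0208316 × 10^7.
Rural: 10249²·(1 − 323/10249)·238/323 = 7.4960107 × 10^7.
Suburban: 16537²·(1 − 1161/16537)·86.74/1161 = 1.8997099 × 10^7.
Sum = 1.0416552 × 10^8.
SE = √(1.0416552 × 10^8) = 10206.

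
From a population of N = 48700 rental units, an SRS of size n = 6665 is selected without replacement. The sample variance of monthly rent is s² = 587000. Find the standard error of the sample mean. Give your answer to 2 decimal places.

Under SRS without replacement, Var(ȳ) = (1 − f)·s²/n with f = n/N = 6665/48700 = 0.13685832.
Var(ȳ) = (1 − 0.13685832)·587000/6665 = 0.86314168·88.072018 = 76.01863.
SE(ȳ) = √(76.01863) = 8.72.

8.72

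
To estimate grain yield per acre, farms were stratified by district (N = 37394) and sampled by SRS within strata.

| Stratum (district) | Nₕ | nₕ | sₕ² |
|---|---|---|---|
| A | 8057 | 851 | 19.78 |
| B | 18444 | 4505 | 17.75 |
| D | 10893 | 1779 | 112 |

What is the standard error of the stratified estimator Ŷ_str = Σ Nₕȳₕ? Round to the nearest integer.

2935

Var(Ŷ_str) = Σₕ Nₕ²(1 − fₕ)sₕ²/nₕ.
A: 8057²·(1 − 851/8057)·19.78/851 = 1.3494735 × 10^6.
B: 18444²·(1 − 4505/18444)·17.75/4505 = 1.0129553 × 10^6.
D: 10893²·(1 − 1779/10893)·112/1779 = 6.2502675 × 10^6.
Sum = 8.6126963 × 10^6.
SE = √(8.6126963 × 10^6) = 2935.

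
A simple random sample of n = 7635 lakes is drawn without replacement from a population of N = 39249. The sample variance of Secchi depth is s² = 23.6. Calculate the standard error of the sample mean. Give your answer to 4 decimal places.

Under SRS without replacement, Var(ȳ) = (1 − f)·s²/n with f = n/N = 7635/39249 = 0.19452725.
Var(ȳ) = (1 − 0.19452725)·23.6/7635 = 0.80547275·0.0030910282 = 0.002489739.
SE(ȳ) = √(0.002489739) = 0.0499.

0.0499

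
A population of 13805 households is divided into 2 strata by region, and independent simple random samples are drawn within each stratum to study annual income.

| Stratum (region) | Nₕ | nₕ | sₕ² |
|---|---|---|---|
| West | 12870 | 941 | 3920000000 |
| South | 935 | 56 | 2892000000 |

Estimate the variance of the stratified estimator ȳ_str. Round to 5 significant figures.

Var(ȳ_str) = Σₕ Wₕ²(1 − fₕ)sₕ²/nₕ with Wₕ = Nₕ/N, N = 13805.
West: Wₕ = 0.93227092; term = 0.93227092²·(1 − 0.07311577)·3920000000/941 = 3.3558783 × 10^6.
South: Wₕ = 0.06772908; term = 0.06772908²·(1 − 0.05989305)·2892000000/56 = 222709.08.
Sum = 3.5785874 × 10^6.

3.5786 × 10^6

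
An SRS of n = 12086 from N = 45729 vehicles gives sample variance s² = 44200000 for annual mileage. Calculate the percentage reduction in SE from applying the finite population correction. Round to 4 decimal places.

14.2268

f = n/N = 12086/45729 = 0.26429618.
SE_no-fpc = √(s²/n) = 60.474159; SE_fpc = √((1−f)s²/n) = 51.870609.
Ratio = √(1−f) = 0.85773179. Reduction = 100·(1 − 0.85773179) = 14.2268%.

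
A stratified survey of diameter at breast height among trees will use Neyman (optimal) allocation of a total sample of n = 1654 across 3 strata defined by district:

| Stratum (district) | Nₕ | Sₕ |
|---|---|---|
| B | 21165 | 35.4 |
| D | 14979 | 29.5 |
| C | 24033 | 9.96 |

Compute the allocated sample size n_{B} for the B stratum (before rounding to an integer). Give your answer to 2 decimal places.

866.31

Neyman allocation: nₕ = n·NₕSₕ / Σⱼ NⱼSⱼ.
Σ NⱼSⱼ = 21165·35.4 + 14979·29.5 + 24033·9.96 = 1.4304902 × 10^6.
n_{B} = 1654·21165·35.4 / (1.4304902 × 10^6) = 866.31.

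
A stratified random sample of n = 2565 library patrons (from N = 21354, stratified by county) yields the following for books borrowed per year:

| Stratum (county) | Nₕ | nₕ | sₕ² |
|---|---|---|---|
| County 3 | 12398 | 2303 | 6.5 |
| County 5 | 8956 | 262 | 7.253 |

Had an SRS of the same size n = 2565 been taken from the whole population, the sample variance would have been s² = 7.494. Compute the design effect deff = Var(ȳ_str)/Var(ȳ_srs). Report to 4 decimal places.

2.1402

Var(ȳ_str) = Σ Wₕ²(1−fₕ)sₕ²/nₕ with Wₕ = Nₕ/21354:
  County 3: (12398/21354)²·(1−2303/12398)·6.5/2303 = 7.7467385 × 10^-4
  County 5: (8956/21354)²·(1−262/8956)·7.253/262 = 0.0047270656
  → Var(ȳ_str) = 0.0055017395.
Var(ȳ_srs) = (1 − 2565/21354)·7.494/2565 = 0.0025706962.
deff = 0.0055017395 / 0.0025706962 = 2.1402.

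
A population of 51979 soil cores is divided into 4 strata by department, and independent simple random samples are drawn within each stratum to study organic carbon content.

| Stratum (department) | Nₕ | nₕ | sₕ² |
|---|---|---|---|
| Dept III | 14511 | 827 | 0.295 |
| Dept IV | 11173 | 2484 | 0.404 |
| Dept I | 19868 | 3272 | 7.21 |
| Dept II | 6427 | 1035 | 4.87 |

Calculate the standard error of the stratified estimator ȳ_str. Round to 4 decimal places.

0.0190

Var(ȳ_str) = Σₕ Wₕ²(1 − fₕ)sₕ²/nₕ with Wₕ = Nₕ/N, N = 51979.
Dept III: Wₕ = 0.27917043; term = 0.27917043²·(1 − 0.05699125)·0.295/827 = 2.621628 × 10^-5.
Dept IV: Wₕ = 0.21495219; term = 0.21495219²·(1 − 0.22232167)·0.404/2484 = 5.8440447 × 10^-6.
Dept I: Wₕ = 0.38223129; term = 0.38223129²·(1 − 0.16468693)·7.21/3272 = 2.6892037 × 10^-4.
Dept II: Wₕ = 0.12364609; term = 0.12364609²·(1 − 0.16103937)·4.87/1035 = 6.0351901 × 10^-5.
Sum = 3.613326 × 10^-4.
SE = √(3.613326 × 10^-4) = 0.0190.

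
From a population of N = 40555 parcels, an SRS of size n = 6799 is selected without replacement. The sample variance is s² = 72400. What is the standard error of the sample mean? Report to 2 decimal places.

2.98

Under SRS without replacement, Var(ȳ) = (1 − f)·s²/n with f = n/N = 6799/40555 = 0.16764887.
Var(ȳ) = (1 − 0.16764887)·72400/6799 = 0.83235113·10.648625 = 8.8633949.
SE(ȳ) = √(8.8633949) = 2.98.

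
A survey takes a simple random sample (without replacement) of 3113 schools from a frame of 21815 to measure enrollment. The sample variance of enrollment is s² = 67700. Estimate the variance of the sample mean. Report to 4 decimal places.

18.6441

Under SRS without replacement, Var(ȳ) = (1 − f)·s²/n with f = n/N = 3113/21815 = 0.14269998.
Var(ȳ) = (1 − 0.14269998)·67700/3113 = 0.85730002·21.74751 = 18.644141.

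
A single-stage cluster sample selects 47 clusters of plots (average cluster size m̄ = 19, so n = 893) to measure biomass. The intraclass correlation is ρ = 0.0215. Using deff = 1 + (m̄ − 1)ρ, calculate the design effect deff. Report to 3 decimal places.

deff = 1 + (19 − 1)·0.0215 = 1 + 0.387 = 1.387.

1.387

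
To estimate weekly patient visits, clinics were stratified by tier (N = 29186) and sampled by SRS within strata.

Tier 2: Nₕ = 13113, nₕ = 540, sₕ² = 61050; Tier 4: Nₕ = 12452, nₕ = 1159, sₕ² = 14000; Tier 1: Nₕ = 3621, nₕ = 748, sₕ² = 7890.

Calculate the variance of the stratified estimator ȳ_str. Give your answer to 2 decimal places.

Var(ȳ_str) = Σₕ Wₕ²(1 − fₕ)sₕ²/nₕ with Wₕ = Nₕ/N, N = 29186.
Tier 2: Wₕ = 0.44929076; term = 0.44929076²·(1 − 0.04118051)·61050/540 = 21.881834.
Tier 4: Wₕ = 0.42664291; term = 0.42664291²·(1 − 0.09307742)·14000/1159 = 1.994086.
Tier 1: Wₕ = 0.12406633; term = 0.12406633²·(1 − 0.20657277)·7890/748 = 0.12882211.
Sum = 24.004742.

24.00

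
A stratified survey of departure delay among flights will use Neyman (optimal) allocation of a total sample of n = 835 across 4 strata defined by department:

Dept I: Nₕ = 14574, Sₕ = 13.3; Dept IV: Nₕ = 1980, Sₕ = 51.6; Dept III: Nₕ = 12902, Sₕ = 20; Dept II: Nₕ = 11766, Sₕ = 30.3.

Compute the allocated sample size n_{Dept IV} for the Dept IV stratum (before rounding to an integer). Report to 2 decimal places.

Neyman allocation: nₕ = n·NₕSₕ / Σⱼ NⱼSⱼ.
Σ NⱼSⱼ = 14574·13.3 + 1980·51.6 + 12902·20 + 11766·30.3 = 910552.
n_{Dept IV} = 835·1980·51.6 / 910552 = 93.69.

93.69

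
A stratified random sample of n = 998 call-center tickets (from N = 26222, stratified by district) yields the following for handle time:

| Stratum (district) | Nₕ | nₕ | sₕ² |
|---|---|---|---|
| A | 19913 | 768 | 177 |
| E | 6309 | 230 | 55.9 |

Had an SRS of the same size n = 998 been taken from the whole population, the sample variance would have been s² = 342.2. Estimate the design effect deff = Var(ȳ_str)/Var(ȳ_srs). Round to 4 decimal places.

Var(ȳ_str) = Σ Wₕ²(1−fₕ)sₕ²/nₕ with Wₕ = Nₕ/26222:
  A: (19913/26222)²·(1−768/19913)·177/768 = 0.12778282
  E: (6309/26222)²·(1−230/6309)·55.9/230 = 0.01355642
  → Var(ȳ_str) = 0.14133924.
Var(ȳ_srs) = (1 − 998/26222)·342.2/998 = 0.32983566.
deff = 0.14133924 / 0.32983566 = 0.4285.

0.4285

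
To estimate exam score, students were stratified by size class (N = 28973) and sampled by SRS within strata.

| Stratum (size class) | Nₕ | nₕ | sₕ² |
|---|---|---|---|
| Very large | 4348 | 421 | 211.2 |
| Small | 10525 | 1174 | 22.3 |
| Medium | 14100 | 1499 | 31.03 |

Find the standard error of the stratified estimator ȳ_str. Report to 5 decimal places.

Var(ȳ_str) = Σₕ Wₕ²(1 − fₕ)sₕ²/nₕ with Wₕ = Nₕ/N, N = 28973.
Very large: Wₕ = 0.15007076; term = 0.15007076²·(1 − 0.09682613)·211.2/421 = 0.010204114.
Small: Wₕ = 0.36326925; term = 0.36326925²·(1 − 0.11154394)·22.3/1174 = 0.0022270501.
Medium: Wₕ = 0.48665999; term = 0.48665999²·(1 − 0.10631206)·31.03/1499 = 0.0043814447.
Sum = 0.016812609.
SE = √(0.016812609) = 0.12966.

0.12966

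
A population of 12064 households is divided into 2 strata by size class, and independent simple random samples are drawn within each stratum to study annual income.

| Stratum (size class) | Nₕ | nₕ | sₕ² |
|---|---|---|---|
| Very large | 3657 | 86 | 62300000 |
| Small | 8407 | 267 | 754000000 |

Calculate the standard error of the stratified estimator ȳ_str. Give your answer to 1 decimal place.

Var(ȳ_str) = Σₕ Wₕ²(1 − fₕ)sₕ²/nₕ with Wₕ = Nₕ/N, N = 12064.
Very large: Wₕ = 0.30313329; term = 0.30313329²·(1 − 0.02351654)·62300000/86 = 65001.256.
Small: Wₕ = 0.69686671; term = 0.69686671²·(1 − 0.03175925)·754000000/267 = 1.3278312 × 10^6.
Sum = 1.3928325 × 10^6.
SE = √(1.3928325 × 10^6) = 1180.2.

1180.2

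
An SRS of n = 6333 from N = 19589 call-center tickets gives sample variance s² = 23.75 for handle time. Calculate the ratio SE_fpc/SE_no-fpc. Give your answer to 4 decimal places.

0.8226

f = n/N = 6333/19589 = 0.32329369.
SE_no-fpc = √(s²/n) = 0.061238855; SE_fpc = √((1−f)s²/n) = 0.050376406.
Ratio = √(1−f) = 0.82262161.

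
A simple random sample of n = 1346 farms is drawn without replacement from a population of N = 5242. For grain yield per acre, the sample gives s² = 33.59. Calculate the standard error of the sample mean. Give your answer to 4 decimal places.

Under SRS without replacement, Var(ȳ) = (1 − f)·s²/n with f = n/N = 1346/5242 = 0.25677222.
Var(ȳ) = (1 − 0.25677222)·33.59/1346 = 0.74322778·0.024955423 = 0.018547564.
SE(ȳ) = √(0.018547564) = 0.1362.

0.1362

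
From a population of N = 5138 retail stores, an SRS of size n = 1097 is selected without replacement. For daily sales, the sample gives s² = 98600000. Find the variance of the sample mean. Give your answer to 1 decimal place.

Under SRS without replacement, Var(ȳ) = (1 − f)·s²/n with f = n/N = 1097/5138 = 0.21350720.
Var(ȳ) = (1 − 0.21350720)·98600000/1097 = 0.78649280·89881.495 = 70691.149.

70691.1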